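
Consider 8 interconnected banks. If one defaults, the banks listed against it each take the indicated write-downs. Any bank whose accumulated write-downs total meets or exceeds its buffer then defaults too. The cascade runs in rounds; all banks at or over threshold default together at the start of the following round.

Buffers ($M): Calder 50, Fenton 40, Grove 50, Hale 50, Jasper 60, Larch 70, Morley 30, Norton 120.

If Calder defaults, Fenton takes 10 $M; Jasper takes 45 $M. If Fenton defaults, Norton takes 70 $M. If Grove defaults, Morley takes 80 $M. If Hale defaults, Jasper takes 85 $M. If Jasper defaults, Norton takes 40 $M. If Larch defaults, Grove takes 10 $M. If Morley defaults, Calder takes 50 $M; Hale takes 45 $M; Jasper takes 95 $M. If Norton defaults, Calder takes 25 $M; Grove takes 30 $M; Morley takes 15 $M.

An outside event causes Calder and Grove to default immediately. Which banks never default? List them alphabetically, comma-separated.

Round 1 — Calder, Grove default (initial).
  Fenton: +10 → 10 < 40
  Jasper: +45 → 45 < 60
  Morley: +80 → 80 ≥ 30
Round 2 — Morley defaults.
  Hale: +45 → 45 < 50
  Jasper: +95 → 140 ≥ 60
Round 3 — Jasper defaults.
  Norton: +40 → 40 < 120
No further defaults.

Fenton, Hale, Larch, Norton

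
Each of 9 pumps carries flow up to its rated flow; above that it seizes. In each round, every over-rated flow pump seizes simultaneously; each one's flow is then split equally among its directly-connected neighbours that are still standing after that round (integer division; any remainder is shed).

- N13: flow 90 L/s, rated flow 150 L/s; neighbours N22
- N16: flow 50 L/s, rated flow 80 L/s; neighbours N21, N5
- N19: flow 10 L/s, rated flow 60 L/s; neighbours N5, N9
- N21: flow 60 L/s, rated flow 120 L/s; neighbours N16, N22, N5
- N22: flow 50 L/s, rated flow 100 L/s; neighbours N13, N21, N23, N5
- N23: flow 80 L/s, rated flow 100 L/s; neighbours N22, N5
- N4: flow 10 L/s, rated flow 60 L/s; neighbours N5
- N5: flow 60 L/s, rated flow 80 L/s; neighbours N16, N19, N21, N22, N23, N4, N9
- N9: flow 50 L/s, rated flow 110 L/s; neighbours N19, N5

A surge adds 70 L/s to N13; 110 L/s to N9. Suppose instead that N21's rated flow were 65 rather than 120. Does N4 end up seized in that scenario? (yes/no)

With N21's rated flow at 65:
Round 1 — N13 at 160 > 150; N9 at 160 > 110. N13, N9 seize.
  N13 sheds 160 L/s to N22: 160 each.
    N22: 50+160 = 210 > 100
  N9 sheds 160 L/s to N19, N5: 80 each.
    N19: 10+80 = 90 > 60
    N5: 60+80 = 140 > 80
Round 2 — N19, N22, N5 seize.
  N19 sheds 90 L/s: no online neighbours, lost.
  N22 sheds 210 L/s to N21, N23: 105 each.
    N21: 60+105 = 165 > 65
    N23: 80+105 = 185 > 100
  N5 sheds 140 L/s to N16, N21, N23, N4: 35 each.
    N16: 50+35 = 85 > 80
    N21: 165+35 = 200 > 65
    N23: 185+35 = 220 > 100
    N4: 10+35 = 45 ≤ 60
Round 3 — N16, N21, N23 seize.
  N16 sheds 85 L/s: no online neighbours, lost.
  N21 sheds 200 L/s: no online neighbours, lost.
  N23 sheds 220 L/s: no online neighbours, lost.
No further seizures.

no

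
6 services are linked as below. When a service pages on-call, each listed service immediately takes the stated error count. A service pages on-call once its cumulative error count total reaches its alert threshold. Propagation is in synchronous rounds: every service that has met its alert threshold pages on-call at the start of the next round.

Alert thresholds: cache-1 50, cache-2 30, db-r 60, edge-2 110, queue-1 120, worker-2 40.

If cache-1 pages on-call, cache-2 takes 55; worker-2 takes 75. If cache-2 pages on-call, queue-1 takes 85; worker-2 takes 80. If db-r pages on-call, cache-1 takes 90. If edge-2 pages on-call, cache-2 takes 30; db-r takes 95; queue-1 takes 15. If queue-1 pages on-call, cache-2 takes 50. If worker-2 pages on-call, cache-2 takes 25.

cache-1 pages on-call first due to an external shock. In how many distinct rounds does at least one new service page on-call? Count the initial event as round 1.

Round 1 — cache-1 pages on-call (initial).
  cache-2: +55 → 55 ≥ 30
  worker-2: +75 → 75 ≥ 40
Round 2 — cache-2, worker-2 page on-call.
  queue-1: +85 → 85 < 120
No further pages.

2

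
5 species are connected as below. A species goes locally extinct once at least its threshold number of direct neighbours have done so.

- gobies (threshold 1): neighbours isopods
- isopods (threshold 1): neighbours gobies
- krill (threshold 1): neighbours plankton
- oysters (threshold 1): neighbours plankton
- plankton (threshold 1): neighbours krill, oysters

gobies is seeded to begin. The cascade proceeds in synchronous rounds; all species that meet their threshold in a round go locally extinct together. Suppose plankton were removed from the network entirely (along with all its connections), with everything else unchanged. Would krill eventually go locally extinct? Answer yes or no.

no

With plankton removed:
Round 1 — gobies goes locally extinct (initial).
Round 2 — checking thresholds:
  isopods: 1 of 1 neighbours ≥ 1, goes locally extinct.
Round 3 — no new extinctions; cascade stops.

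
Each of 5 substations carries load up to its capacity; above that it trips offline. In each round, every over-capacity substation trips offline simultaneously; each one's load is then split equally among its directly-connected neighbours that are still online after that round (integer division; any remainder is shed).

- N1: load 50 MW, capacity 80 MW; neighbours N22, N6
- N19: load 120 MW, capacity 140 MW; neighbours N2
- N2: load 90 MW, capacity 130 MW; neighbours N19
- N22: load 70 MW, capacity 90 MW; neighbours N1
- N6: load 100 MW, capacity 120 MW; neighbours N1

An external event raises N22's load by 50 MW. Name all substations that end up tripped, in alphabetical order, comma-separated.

N1, N22, N6

Round 1 — N22 at 120 > 90. N22 trips offline.
  N22 sheds 120 MW to N1: 120 each.
    N1: 50+120 = 170 > 80
Round 2 — N1 trips offline.
  N1 sheds 170 MW to N6: 170 each.
    N6: 100+170 = 270 > 120
Round 3 — N6 trips offline.
  N6 sheds 270 MW: no online neighbours, lost.
No further trips.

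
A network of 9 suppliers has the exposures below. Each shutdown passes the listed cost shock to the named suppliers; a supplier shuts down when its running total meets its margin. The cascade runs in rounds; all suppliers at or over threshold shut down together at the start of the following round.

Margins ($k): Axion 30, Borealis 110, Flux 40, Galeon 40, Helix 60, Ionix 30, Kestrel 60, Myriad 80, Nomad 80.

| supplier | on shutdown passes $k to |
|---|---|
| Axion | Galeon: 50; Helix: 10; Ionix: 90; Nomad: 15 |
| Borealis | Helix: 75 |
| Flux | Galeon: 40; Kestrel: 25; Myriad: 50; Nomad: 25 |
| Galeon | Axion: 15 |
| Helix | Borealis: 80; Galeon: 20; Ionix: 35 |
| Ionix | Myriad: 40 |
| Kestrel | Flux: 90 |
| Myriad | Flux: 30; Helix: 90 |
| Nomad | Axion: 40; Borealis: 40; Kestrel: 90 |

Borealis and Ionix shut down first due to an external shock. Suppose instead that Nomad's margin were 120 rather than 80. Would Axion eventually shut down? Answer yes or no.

no

With Nomad's margin at 120:
Round 1 — Borealis, Ionix shut down (initial).
  Helix: +75 → 75 ≥ 60
  Myriad: +40 → 40 < 80
Round 2 — Helix shuts down.
  Galeon: +20 → 20 < 40
No further shutdowns.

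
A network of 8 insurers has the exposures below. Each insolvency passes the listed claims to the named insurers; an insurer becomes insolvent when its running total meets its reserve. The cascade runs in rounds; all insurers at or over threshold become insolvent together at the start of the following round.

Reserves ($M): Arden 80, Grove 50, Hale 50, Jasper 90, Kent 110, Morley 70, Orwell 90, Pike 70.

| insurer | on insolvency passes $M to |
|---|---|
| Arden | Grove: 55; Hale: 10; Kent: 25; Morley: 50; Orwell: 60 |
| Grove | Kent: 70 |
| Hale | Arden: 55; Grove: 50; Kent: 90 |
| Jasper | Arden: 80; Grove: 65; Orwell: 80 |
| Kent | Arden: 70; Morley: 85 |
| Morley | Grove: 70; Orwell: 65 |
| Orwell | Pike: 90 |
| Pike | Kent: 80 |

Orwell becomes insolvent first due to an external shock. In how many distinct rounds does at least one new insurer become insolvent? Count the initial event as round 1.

2

Round 1 — Orwell becomes insolvent (initial).
  Pike: +90 → 90 ≥ 70
Round 2 — Pike becomes insolvent.
  Kent: +80 → 80 < 110
No further insolvencies.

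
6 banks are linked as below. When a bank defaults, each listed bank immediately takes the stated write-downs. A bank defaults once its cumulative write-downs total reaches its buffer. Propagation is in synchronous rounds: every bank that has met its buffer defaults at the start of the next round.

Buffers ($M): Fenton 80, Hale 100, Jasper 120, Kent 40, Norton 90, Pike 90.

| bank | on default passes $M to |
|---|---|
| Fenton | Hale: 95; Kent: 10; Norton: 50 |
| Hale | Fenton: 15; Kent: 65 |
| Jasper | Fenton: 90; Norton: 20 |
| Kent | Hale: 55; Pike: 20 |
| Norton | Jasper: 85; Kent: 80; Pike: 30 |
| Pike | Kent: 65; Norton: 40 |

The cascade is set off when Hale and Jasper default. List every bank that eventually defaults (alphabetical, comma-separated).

Round 1 — Hale, Jasper default (initial).
  Fenton: +15+90 → 105 ≥ 80
  Kent: +65 → 65 ≥ 40
  Norton: +20 → 20 < 90
Round 2 — Fenton, Kent default.
  Norton: +50 → 70 < 90
  Pike: +20 → 20 < 90
No further defaults.

Fenton, Hale, Jasper, Kent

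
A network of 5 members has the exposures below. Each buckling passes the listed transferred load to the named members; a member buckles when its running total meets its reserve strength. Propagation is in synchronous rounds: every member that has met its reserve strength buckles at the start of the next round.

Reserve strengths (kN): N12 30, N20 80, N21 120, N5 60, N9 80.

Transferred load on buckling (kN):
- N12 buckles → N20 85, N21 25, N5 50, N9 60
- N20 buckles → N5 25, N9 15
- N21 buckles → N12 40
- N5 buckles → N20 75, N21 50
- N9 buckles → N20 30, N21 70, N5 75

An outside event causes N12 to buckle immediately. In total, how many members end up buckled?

3

Round 1 — N12 buckles (initial).
  N20: +85 → 85 ≥ 80
  N21: +25 → 25 < 120
  N5: +50 → 50 < 60
  N9: +60 → 60 < 80
Round 2 — N20 buckles.
  N5: +25 → 75 ≥ 60
  N9: +15 → 75 < 80
Round 3 — N5 buckles.
  N21: +50 → 75 < 120
No further bucklings.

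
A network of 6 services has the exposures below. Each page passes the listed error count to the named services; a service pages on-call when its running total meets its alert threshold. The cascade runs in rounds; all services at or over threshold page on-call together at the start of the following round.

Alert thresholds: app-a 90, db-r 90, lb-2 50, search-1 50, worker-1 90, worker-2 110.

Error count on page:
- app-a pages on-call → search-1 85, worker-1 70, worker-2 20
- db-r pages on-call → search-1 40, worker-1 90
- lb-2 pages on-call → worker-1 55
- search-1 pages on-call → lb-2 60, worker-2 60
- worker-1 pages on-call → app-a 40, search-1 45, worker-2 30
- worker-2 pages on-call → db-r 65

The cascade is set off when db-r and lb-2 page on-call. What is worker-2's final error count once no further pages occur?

Round 1 — db-r, lb-2 page on-call (initial).
  search-1: +40 → 40 < 50
  worker-1: +90+55 → 145 ≥ 90
Round 2 — worker-1 pages on-call.
  app-a: +40 → 40 < 90
  search-1: +45 → 85 ≥ 50
  worker-2: +30 → 30 < 110
Round 3 — search-1 pages on-call.
  worker-2: +60 → 90 < 110
No further pages.

90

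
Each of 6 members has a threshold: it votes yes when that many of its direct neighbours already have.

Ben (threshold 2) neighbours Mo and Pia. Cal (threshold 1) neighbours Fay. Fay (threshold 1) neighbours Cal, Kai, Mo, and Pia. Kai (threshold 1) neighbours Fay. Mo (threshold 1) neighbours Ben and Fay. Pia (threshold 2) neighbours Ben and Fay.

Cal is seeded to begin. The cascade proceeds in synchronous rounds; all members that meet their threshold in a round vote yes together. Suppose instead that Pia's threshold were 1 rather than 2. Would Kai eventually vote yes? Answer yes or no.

yes

With Pia's threshold at 1:
Round 1 — Cal votes yes (initial).
Round 2 — checking thresholds:
  Fay: 1 of 4 neighbours ≥ 1, votes yes.
Round 3 — checking thresholds:
  Kai: 1 of 1 neighbours ≥ 1, votes yes.
  Mo: 1 of 2 neighbours ≥ 1, votes yes.
  Pia: 1 of 2 neighbours ≥ 1, votes yes.
Round 4 — checking thresholds:
  Ben: 2 of 2 neighbours ≥ 2, votes yes.
Round 5 — no new yes votes; cascade stops.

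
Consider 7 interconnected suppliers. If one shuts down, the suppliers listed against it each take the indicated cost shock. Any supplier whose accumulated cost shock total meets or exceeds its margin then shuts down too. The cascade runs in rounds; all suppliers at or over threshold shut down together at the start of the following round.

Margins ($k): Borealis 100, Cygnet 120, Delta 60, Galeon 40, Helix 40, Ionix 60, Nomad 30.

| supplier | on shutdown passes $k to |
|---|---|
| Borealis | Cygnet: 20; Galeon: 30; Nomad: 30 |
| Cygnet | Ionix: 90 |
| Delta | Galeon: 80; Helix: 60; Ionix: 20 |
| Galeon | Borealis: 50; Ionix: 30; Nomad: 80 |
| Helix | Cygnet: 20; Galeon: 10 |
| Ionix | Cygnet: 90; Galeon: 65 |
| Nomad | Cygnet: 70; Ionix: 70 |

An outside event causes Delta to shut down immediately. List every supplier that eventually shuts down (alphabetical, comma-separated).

Cygnet, Delta, Galeon, Helix, Ionix, Nomad

Round 1 — Delta shuts down (initial).
  Galeon: +80 → 80 ≥ 40
  Helix: +60 → 60 ≥ 40
  Ionix: +20 → 20 < 60
Round 2 — Galeon, Helix shut down.
  Borealis: +50 → 50 < 100
  Cygnet: +20 → 20 < 120
  Ionix: +30 → 50 < 60
  Nomad: +80 → 80 ≥ 30
Round 3 — Nomad shuts down.
  Cygnet: +70 → 90 < 120
  Ionix: +70 → 120 ≥ 60
Round 4 — Ionix shuts down.
  Cygnet: +90 → 180 ≥ 120
Round 5 — Cygnet shuts down.
No further shutdowns.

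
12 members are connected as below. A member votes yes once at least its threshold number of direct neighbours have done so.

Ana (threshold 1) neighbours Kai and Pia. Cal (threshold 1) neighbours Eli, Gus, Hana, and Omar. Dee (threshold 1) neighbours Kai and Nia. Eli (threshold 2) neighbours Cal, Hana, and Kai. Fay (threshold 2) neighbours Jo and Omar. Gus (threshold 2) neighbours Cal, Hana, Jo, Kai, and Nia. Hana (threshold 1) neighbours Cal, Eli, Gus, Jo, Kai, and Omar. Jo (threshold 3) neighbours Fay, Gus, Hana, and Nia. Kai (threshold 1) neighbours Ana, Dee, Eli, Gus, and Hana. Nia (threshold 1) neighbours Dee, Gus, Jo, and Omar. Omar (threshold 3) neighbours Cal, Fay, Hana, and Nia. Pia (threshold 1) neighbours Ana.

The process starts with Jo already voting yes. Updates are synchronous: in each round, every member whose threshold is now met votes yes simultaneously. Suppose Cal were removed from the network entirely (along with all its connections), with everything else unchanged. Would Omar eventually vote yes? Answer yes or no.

no

With Cal removed:
Round 1 — Jo votes yes (initial).
Round 2 — checking thresholds:
  Fay: 1 of 2 neighbours < 2, below threshold.
  Gus: 1 of 4 neighbours < 2, below threshold.
  Hana: 1 of 5 neighbours ≥ 1, votes yes.
  Nia: 1 of 4 neighbours ≥ 1, votes yes.
Round 3 — checking thresholds:
  Dee: 1 of 2 neighbours ≥ 1, votes yes.
  Eli: 1 of 2 neighbours < 2, below threshold.
  Fay: 1 of 2 neighbours < 2, below threshold.
  Gus: 3 of 4 neighbours ≥ 2, votes yes.
  Kai: 1 of 5 neighbours ≥ 1, votes yes.
  Omar: 2 of 3 neighbours < 3, below threshold.
Round 4 — checking thresholds:
  Ana: 1 of 2 neighbours ≥ 1, votes yes.
  Eli: 2 of 2 neighbours ≥ 2, votes yes.
  Fay: 1 of 2 neighbours < 2, below threshold.
  Omar: 2 of 3 neighbours < 3, below threshold.
Round 5 — checking thresholds:
  Fay: 1 of 2 neighbours < 2, below threshold.
  Omar: 2 of 3 neighbours < 3, below threshold.
  Pia: 1 of 1 neighbours ≥ 1, votes yes.
Round 6 — no new yes votes; cascade stops.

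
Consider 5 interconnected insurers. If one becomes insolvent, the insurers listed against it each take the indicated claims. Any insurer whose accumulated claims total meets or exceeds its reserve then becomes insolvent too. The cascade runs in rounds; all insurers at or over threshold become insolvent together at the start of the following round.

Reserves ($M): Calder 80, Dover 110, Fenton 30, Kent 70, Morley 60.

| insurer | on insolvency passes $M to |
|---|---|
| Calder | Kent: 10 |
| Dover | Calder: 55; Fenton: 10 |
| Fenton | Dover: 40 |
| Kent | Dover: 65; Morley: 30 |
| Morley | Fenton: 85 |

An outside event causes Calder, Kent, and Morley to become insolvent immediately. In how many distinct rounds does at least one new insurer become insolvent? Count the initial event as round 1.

Round 1 — Calder, Kent, Morley become insolvent (initial).
  Dover: +65 → 65 < 110
  Fenton: +85 → 85 ≥ 30
Round 2 — Fenton becomes insolvent.
  Dover: +40 → 105 < 110
No further insolvencies.

2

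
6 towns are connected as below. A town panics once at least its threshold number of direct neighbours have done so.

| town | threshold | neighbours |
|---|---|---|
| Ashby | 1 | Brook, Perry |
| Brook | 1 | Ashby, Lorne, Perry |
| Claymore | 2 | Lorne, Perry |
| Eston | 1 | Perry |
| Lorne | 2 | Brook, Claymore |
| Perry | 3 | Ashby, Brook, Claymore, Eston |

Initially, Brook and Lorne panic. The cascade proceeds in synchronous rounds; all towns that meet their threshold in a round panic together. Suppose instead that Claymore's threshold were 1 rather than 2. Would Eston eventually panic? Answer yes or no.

With Claymore's threshold at 1:
Round 1 — Brook, Lorne panic (initial).
Round 2 — checking thresholds:
  Ashby: 1 of 2 neighbours ≥ 1, panics.
  Claymore: 1 of 2 neighbours ≥ 1, panics.
  Perry: 1 of 4 neighbours < 3, holds.
Round 3 — checking thresholds:
  Perry: 3 of 4 neighbours ≥ 3, panics.
Round 4 — checking thresholds:
  Eston: 1 of 1 neighbours ≥ 1, panics.
Round 5 — no new panics; cascade stops.

yes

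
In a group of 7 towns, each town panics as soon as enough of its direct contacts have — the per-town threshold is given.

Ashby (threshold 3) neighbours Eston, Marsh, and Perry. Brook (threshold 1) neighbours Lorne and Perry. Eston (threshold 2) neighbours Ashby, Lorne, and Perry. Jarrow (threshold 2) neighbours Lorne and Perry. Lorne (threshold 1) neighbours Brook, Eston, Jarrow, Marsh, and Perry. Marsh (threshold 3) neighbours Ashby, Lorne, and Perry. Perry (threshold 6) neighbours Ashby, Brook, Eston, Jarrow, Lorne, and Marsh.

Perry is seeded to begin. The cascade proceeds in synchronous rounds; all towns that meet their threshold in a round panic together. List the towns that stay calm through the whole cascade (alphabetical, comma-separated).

Round 1 — Perry panics (initial).
Round 2 — checking thresholds:
  Ashby: 1 of 3 neighbours < 3, not yet.
  Brook: 1 of 2 neighbours ≥ 1, panics.
  Eston: 1 of 3 neighbours < 2, not yet.
  Jarrow: 1 of 2 neighbours < 2, not yet.
  Lorne: 1 of 5 neighbours ≥ 1, panics.
  Marsh: 1 of 3 neighbours < 3, not yet.
Round 3 — checking thresholds:
  Ashby: 1 of 3 neighbours < 3, not yet.
  Eston: 2 of 3 neighbours ≥ 2, panics.
  Jarrow: 2 of 2 neighbours ≥ 2, panics.
  Marsh: 2 of 3 neighbours < 3, not yet.
Round 4 — no new panics; cascade stops.

Ashby, Marsh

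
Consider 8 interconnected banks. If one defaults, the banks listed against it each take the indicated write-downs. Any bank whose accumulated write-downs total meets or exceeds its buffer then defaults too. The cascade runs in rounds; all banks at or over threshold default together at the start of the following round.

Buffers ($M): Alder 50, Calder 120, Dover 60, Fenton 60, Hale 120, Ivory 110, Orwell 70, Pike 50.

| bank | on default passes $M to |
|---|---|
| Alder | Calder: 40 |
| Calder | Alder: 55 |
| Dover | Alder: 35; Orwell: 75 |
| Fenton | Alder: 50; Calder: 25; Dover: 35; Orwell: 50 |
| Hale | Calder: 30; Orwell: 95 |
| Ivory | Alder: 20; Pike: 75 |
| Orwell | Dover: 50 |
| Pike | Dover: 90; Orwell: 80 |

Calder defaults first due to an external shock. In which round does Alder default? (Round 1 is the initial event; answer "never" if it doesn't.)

2

Round 1 — Calder defaults (initial).
  Alder: +55 → 55 ≥ 50
Round 2 — Alder defaults.
No further defaults.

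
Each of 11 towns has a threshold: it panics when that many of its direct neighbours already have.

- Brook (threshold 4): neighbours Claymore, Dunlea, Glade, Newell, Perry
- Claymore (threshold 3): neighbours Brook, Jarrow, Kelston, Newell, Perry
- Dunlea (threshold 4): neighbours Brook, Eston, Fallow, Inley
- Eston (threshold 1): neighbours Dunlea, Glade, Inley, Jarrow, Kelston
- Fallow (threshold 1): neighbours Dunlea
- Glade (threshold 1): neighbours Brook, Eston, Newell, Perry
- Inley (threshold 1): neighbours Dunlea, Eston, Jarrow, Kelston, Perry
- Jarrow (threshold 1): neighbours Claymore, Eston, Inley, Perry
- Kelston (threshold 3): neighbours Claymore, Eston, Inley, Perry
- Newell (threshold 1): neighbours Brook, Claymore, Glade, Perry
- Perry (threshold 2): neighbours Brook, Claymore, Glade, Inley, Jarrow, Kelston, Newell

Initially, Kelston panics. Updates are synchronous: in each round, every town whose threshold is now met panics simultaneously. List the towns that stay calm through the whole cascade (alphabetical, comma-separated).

Round 1 — Kelston panics (initial).
Round 2 — checking thresholds:
  Claymore: 1 of 5 neighbours < 3, not yet.
  Eston: 1 of 5 neighbours ≥ 1, panics.
  Inley: 1 of 5 neighbours ≥ 1, panics.
  Perry: 1 of 7 neighbours < 2, not yet.
Round 3 — checking thresholds:
  Claymore: 1 of 5 neighbours < 3, not yet.
  Dunlea: 2 of 4 neighbours < 4, not yet.
  Glade: 1 of 4 neighbours ≥ 1, panics.
  Jarrow: 2 of 4 neighbours ≥ 1, panics.
  Perry: 2 of 7 neighbours ≥ 2, panics.
Round 4 — checking thresholds:
  Brook: 2 of 5 neighbours < 4, not yet.
  Claymore: 3 of 5 neighbours ≥ 3, panics.
  Dunlea: 2 of 4 neighbours < 4, not yet.
  Newell: 2 of 4 neighbours ≥ 1, panics.
Round 5 — checking thresholds:
  Brook: 4 of 5 neighbours ≥ 4, panics.
  Dunlea: 2 of 4 neighbours < 4, not yet.
Round 6 — no new panics; cascade stops.

Dunlea, Fallow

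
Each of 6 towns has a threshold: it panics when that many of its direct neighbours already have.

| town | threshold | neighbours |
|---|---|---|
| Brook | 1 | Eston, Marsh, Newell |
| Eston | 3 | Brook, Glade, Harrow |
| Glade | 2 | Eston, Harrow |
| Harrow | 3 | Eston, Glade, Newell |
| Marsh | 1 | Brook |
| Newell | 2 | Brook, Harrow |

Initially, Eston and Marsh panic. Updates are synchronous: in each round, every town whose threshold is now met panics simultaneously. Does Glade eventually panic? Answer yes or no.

Round 1 — Eston, Marsh panic (initial).
Round 2 — checking thresholds:
  Brook: 2 of 3 neighbours ≥ 1, panics.
  Glade: 1 of 2 neighbours < 2, not yet.
  Harrow: 1 of 3 neighbours < 3, not yet.
Round 3 — no new panics; cascade stops.

no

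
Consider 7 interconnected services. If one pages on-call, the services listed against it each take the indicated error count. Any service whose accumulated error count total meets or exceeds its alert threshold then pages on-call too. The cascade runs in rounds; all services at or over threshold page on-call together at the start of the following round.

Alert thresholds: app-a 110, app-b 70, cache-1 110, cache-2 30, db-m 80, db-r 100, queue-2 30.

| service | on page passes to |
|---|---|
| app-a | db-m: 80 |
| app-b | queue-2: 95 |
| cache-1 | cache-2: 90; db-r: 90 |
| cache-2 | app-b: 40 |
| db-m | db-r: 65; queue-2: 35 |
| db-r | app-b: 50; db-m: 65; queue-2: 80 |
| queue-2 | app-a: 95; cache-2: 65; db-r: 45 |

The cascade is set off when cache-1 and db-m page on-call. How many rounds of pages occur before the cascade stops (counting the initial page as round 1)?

Round 1 — cache-1, db-m page on-call (initial).
  cache-2: +90 → 90 ≥ 30
  db-r: +90+65 → 155 ≥ 100
  queue-2: +35 → 35 ≥ 30
Round 2 — cache-2, db-r, queue-2 page on-call.
  app-a: +95 → 95 < 110
  app-b: +40+50 → 90 ≥ 70
Round 3 — app-b pages on-call.
No further pages.

3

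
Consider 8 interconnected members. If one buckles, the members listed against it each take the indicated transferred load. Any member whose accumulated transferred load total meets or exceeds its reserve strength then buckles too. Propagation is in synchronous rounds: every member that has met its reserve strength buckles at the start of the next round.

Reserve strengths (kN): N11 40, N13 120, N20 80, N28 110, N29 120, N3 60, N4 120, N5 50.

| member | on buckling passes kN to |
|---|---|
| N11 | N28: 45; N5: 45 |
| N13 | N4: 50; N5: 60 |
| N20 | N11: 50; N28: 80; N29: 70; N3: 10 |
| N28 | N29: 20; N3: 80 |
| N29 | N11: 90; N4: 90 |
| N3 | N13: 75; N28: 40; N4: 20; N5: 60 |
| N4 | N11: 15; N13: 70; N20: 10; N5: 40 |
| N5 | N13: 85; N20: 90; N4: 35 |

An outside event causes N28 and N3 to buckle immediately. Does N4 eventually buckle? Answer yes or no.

Round 1 — N28, N3 buckle (initial).
  N13: +75 → 75 < 120
  N29: +20 → 20 < 120
  N4: +20 → 20 < 120
  N5: +60 → 60 ≥ 50
Round 2 — N5 buckles.
  N13: +85 → 160 ≥ 120
  N20: +90 → 90 ≥ 80
  N4: +35 → 55 < 120
Round 3 — N13, N20 buckle.
  N11: +50 → 50 ≥ 40
  N29: +70 → 90 < 120
  N4: +50 → 105 < 120
Round 4 — N11 buckles.
No further bucklings.

no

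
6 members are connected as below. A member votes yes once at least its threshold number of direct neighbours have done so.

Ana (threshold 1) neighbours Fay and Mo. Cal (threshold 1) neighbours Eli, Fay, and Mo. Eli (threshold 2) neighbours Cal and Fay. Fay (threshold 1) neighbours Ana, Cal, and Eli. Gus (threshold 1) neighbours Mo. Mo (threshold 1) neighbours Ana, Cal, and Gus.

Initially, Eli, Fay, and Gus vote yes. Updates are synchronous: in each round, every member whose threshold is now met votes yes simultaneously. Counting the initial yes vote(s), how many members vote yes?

Round 1 — Eli, Fay, Gus vote yes (initial).
Round 2 — checking thresholds:
  Ana: 1 of 2 neighbours ≥ 1, votes yes.
  Cal: 2 of 3 neighbours ≥ 1, votes yes.
  Mo: 1 of 3 neighbours ≥ 1, votes yes.
Round 3 — no new yes votes; cascade stops.

6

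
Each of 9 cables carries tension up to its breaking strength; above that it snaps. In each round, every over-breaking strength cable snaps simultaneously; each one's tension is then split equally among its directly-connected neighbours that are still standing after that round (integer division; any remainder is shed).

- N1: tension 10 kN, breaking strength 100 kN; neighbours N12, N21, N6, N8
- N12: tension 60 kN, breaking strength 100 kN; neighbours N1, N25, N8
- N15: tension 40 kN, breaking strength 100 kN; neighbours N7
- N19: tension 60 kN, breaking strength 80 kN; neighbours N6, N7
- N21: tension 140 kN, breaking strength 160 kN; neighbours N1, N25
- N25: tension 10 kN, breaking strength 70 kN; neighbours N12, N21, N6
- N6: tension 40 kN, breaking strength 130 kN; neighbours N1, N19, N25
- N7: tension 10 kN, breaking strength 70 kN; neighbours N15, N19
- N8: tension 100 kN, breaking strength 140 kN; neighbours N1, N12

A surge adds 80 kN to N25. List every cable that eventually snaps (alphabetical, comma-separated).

Round 1 — N25 at 90 > 70. N25 snaps.
  N25 sheds 90 kN to N12, N21, N6: 30 each.
    N12: 60+30 = 90 ≤ 100
    N21: 140+30 = 170 > 160
    N6: 40+30 = 70 ≤ 130
Round 2 — N21 snaps.
  N21 sheds 170 kN to N1: 170 each.
    N1: 10+170 = 180 > 100
Round 3 — N1 snaps.
  N1 sheds 180 kN to N12, N6, N8: 60 each.
    N12: 90+60 = 150 > 100
    N6: 70+60 = 130 ≤ 130
    N8: 100+60 = 160 > 140
Round 4 — N12, N8 snap.
  N12 sheds 150 kN: no online neighbours, lost.
  N8 sheds 160 kN: no online neighbours, lost.
No further breaks.

N1, N12, N21, N25, N8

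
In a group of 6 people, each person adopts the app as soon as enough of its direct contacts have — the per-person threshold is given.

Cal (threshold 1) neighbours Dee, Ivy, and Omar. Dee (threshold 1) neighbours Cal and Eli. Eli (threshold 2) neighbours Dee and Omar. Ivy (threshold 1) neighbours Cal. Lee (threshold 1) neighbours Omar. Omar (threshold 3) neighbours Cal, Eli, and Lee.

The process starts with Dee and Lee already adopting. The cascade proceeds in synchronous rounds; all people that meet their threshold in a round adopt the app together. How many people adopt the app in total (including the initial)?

4

Round 1 — Dee, Lee adopt the app (initial).
Round 2 — checking thresholds:
  Cal: 1 of 3 neighbours ≥ 1, adopts the app.
  Eli: 1 of 2 neighbours < 2, not yet.
  Omar: 1 of 3 neighbours < 3, not yet.
Round 3 — checking thresholds:
  Eli: 1 of 2 neighbours < 2, not yet.
  Ivy: 1 of 1 neighbours ≥ 1, adopts the app.
  Omar: 2 of 3 neighbours < 3, not yet.
Round 4 — no new adoptions; cascade stops.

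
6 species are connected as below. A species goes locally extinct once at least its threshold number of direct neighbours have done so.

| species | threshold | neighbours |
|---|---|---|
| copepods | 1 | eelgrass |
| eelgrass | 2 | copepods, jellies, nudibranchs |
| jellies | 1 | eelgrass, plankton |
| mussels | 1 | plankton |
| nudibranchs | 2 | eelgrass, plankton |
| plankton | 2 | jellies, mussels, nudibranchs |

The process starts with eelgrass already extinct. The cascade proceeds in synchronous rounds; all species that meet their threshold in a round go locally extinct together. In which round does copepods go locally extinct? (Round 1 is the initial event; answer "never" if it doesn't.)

2

Round 1 — eelgrass goes locally extinct (initial).
Round 2 — checking thresholds:
  copepods: 1 of 1 neighbours ≥ 1, goes locally extinct.
  jellies: 1 of 2 neighbours ≥ 1, goes locally extinct.
  nudibranchs: 1 of 2 neighbours < 2, below threshold.
Round 3 — no new extinctions; cascade stops.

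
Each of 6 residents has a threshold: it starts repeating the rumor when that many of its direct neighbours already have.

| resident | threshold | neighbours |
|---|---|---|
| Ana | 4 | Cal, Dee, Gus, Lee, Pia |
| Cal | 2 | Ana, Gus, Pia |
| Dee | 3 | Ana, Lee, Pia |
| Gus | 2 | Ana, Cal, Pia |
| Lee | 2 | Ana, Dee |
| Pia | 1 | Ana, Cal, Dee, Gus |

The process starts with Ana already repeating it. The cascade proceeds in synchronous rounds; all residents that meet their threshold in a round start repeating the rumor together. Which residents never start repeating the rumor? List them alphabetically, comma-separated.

Dee, Lee

Round 1 — Ana starts repeating the rumor (initial).
Round 2 — checking thresholds:
  Cal: 1 of 3 neighbours < 2, below threshold.
  Dee: 1 of 3 neighbours < 3, below threshold.
  Gus: 1 of 3 neighbours < 2, below threshold.
  Lee: 1 of 2 neighbours < 2, below threshold.
  Pia: 1 of 4 neighbours ≥ 1, starts repeating the rumor.
Round 3 — checking thresholds:
  Cal: 2 of 3 neighbours ≥ 2, starts repeating the rumor.
  Dee: 2 of 3 neighbours < 3, below threshold.
  Gus: 2 of 3 neighbours ≥ 2, starts repeating the rumor.
  Lee: 1 of 2 neighbours < 2, below threshold.
Round 4 — no new spreads; cascade stops.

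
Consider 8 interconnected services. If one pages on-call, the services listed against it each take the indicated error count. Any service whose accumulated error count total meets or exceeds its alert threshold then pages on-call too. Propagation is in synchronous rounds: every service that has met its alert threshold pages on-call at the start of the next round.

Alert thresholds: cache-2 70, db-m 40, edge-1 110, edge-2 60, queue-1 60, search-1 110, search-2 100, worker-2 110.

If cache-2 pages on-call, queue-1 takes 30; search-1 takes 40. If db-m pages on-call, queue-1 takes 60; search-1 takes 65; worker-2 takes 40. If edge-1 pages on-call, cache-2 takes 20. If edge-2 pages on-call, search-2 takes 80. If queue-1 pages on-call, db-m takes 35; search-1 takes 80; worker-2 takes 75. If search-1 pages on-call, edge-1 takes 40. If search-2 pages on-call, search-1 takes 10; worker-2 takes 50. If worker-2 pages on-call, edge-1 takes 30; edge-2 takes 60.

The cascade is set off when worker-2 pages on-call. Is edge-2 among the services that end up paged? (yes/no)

yes

Round 1 — worker-2 pages on-call (initial).
  edge-1: +30 → 30 < 110
  edge-2: +60 → 60 ≥ 60
Round 2 — edge-2 pages on-call.
  search-2: +80 → 80 < 100
No further pages.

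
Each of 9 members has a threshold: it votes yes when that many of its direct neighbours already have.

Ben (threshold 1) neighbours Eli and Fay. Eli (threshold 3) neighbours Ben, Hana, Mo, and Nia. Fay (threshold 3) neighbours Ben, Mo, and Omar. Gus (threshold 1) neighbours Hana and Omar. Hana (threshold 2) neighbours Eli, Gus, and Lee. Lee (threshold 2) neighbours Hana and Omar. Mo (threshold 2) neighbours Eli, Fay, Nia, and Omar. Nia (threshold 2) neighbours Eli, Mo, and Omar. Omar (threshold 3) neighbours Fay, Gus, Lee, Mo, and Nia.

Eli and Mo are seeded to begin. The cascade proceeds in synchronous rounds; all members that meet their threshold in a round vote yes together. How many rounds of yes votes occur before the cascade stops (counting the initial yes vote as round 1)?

2

Round 1 — Eli, Mo vote yes (initial).
Round 2 — checking thresholds:
  Ben: 1 of 2 neighbours ≥ 1, votes yes.
  Fay: 1 of 3 neighbours < 3, holds.
  Hana: 1 of 3 neighbours < 2, holds.
  Nia: 2 of 3 neighbours ≥ 2, votes yes.
  Omar: 1 of 5 neighbours < 3, holds.
Round 3 — no new yes votes; cascade stops.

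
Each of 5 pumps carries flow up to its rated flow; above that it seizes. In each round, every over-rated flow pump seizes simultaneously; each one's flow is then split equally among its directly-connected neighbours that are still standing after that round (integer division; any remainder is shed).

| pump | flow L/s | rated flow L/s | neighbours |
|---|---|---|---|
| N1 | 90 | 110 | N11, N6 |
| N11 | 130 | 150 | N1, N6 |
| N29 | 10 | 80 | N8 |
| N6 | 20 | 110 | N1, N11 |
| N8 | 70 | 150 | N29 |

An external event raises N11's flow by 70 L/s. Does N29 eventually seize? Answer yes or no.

Round 1 — N11 at 200 > 150. N11 seizes.
  N11 sheds 200 L/s to N1, N6: 100 each.
    N1: 90+100 = 190 > 110
    N6: 20+100 = 120 > 110
Round 2 — N1, N6 seize.
  N1 sheds 190 L/s: no online neighbours, lost.
  N6 sheds 120 L/s: no online neighbours, lost.
No further seizures.

no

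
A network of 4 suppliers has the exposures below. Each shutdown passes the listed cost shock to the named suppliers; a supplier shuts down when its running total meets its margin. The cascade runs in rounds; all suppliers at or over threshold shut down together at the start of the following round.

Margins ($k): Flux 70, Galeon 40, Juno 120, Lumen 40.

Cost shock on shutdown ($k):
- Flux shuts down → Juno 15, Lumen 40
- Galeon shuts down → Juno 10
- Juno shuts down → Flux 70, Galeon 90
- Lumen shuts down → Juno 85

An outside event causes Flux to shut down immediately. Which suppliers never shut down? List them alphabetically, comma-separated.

Galeon, Juno

Round 1 — Flux shuts down (initial).
  Juno: +15 → 15 < 120
  Lumen: +40 → 40 ≥ 40
Round 2 — Lumen shuts down.
  Juno: +85 → 100 < 120
No further shutdowns.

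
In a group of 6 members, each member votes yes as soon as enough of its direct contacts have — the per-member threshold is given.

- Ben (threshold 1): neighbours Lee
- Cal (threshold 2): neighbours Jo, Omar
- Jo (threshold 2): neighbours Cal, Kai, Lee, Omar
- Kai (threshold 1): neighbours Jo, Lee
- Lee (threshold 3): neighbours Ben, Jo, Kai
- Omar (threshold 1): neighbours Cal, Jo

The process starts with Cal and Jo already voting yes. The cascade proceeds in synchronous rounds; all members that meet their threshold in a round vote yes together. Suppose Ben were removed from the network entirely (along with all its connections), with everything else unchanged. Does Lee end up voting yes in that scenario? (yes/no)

no

With Ben removed:
Round 1 — Cal, Jo vote yes (initial).
Round 2 — checking thresholds:
  Kai: 1 of 2 neighbours ≥ 1, votes yes.
  Lee: 1 of 2 neighbours < 3, not yet.
  Omar: 2 of 2 neighbours ≥ 1, votes yes.
Round 3 — no new yes votes; cascade stops.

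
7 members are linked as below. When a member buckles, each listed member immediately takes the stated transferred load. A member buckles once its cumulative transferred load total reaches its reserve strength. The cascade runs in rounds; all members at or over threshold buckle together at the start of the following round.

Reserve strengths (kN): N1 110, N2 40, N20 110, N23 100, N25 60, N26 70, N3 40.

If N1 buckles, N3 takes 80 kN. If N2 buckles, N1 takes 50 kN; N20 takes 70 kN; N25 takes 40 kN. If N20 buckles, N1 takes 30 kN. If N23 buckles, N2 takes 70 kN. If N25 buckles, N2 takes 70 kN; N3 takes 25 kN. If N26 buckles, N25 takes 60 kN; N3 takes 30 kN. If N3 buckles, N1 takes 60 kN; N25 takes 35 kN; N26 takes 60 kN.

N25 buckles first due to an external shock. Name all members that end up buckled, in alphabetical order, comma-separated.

N2, N25

Round 1 — N25 buckles (initial).
  N2: +70 → 70 ≥ 40
  N3: +25 → 25 < 40
Round 2 — N2 buckles.
  N1: +50 → 50 < 110
  N20: +70 → 70 < 110
No further bucklings.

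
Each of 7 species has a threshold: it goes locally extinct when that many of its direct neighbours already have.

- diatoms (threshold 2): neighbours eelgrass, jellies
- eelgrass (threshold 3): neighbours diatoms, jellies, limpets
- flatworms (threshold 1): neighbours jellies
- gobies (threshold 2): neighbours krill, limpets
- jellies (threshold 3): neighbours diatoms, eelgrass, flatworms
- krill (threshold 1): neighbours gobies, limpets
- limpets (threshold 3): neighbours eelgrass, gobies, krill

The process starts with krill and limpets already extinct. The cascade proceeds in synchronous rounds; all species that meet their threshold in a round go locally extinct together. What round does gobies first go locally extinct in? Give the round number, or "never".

Round 1 — krill, limpets go locally extinct (initial).
Round 2 — checking thresholds:
  eelgrass: 1 of 3 neighbours < 3, below threshold.
  gobies: 2 of 2 neighbours ≥ 2, goes locally extinct.
Round 3 — no new extinctions; cascade stops.

2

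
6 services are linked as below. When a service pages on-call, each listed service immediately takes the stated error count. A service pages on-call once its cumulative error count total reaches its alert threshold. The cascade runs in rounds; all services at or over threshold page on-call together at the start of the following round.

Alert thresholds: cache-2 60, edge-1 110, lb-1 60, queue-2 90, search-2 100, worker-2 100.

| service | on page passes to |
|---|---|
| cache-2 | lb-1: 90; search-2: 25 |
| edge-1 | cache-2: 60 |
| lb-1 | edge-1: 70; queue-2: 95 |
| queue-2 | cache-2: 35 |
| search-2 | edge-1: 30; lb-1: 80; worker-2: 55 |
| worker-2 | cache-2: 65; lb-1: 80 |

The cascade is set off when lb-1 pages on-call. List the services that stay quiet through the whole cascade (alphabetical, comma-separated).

cache-2, edge-1, search-2, worker-2

Round 1 — lb-1 pages on-call (initial).
  edge-1: +70 → 70 < 110
  queue-2: +95 → 95 ≥ 90
Round 2 — queue-2 pages on-call.
  cache-2: +35 → 35 < 60
No further pages.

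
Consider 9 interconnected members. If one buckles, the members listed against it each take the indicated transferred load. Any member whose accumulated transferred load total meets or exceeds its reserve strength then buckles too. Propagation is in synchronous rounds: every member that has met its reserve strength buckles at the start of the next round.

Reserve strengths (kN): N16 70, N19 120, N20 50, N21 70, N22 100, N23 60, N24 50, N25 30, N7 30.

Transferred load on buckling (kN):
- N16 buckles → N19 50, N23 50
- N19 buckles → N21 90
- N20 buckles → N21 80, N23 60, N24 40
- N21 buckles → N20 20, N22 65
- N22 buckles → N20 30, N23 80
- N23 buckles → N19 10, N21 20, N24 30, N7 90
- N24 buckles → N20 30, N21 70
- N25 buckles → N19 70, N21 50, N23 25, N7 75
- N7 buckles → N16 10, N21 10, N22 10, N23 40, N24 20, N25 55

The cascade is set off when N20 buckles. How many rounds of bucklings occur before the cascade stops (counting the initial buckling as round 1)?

Round 1 — N20 buckles (initial).
  N21: +80 → 80 ≥ 70
  N23: +60 → 60 ≥ 60
  N24: +40 → 40 < 50
Round 2 — N21, N23 buckle.
  N19: +10 → 10 < 120
  N22: +65 → 65 < 100
  N24: +30 → 70 ≥ 50
  N7: +90 → 90 ≥ 30
Round 3 — N24, N7 buckle.
  N16: +10 → 10 < 70
  N22: +10 → 75 < 100
  N25: +55 → 55 ≥ 30
Round 4 — N25 buckles.
  N19: +70 → 80 < 120
No further bucklings.

4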